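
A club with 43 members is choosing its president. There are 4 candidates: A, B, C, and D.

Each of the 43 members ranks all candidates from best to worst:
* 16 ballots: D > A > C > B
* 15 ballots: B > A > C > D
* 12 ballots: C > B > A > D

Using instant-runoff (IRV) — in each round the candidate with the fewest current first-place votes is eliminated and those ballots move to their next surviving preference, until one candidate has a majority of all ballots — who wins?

Round 1: A 0, B 15, C 12, D 16. A eliminated.
Round 2: B 15, C 12, D 16. C eliminated.
Round 3: B 27, D 16. B has a majority (≥22).

B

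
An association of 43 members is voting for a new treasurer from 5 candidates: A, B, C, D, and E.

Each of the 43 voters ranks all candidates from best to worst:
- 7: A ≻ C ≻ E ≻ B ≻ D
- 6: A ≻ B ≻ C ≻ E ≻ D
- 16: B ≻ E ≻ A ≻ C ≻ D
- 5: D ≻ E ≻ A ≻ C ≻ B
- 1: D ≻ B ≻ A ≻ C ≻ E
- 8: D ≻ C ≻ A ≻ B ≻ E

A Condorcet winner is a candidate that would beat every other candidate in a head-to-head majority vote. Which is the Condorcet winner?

A vs B: 26–17
A vs C: 35–8
A vs D: 29–14
A vs E: 22–21
A beats every other candidate.

A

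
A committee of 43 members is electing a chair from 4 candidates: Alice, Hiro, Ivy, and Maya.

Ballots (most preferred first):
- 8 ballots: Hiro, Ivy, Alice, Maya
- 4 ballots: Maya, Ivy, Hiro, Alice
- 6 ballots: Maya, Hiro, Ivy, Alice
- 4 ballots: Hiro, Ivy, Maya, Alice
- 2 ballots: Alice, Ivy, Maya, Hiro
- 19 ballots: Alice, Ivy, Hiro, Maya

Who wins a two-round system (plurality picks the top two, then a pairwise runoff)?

Hiro

Round 1 first-place votes: Alice 21, Hiro 12, Ivy 0, Maya 10. Alice and Hiro advance.
Runoff: Alice is ranked above Hiro on 21 ballots, Hiro above Alice on 22.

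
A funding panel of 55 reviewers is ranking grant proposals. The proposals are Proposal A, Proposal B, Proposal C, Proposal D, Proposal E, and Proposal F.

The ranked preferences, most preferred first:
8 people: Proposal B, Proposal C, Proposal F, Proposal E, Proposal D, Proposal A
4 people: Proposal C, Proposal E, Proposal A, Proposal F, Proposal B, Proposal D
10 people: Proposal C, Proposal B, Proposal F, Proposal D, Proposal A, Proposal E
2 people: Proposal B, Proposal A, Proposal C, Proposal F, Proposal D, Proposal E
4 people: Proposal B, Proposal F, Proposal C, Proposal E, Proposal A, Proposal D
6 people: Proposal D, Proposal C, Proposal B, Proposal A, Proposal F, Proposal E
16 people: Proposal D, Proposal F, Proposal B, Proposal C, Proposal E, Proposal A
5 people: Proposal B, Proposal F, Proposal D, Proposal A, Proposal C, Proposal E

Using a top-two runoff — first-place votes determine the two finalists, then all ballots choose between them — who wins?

Proposal B

Round 1 first-place votes: Proposal A 0, Proposal B 19, Proposal C 14, Proposal D 22, Proposal E 0, Proposal F 0. Proposal D and Proposal B advance.
Runoff: Proposal D is ranked above Proposal B on 22 ballots, Proposal B above Proposal D on 33.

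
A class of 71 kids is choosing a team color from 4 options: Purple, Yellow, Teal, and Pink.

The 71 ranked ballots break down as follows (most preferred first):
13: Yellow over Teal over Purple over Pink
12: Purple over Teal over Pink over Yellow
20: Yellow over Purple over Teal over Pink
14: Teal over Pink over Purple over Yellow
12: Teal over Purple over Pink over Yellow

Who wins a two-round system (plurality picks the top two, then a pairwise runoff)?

Round 1 first-place votes: Purple 12, Yellow 33, Teal 26, Pink 0. Yellow and Teal advance.
Runoff: Yellow is ranked above Teal on 33 ballots, Teal above Yellow on 38.

Teal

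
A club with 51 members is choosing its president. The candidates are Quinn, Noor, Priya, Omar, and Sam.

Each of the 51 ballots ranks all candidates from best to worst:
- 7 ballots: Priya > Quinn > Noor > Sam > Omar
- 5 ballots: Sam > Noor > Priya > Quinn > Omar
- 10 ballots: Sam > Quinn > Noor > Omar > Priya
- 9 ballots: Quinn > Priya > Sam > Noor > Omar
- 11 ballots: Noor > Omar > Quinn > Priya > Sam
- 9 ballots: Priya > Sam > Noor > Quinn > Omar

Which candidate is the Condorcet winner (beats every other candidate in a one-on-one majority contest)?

Quinn vs Noor: 26–25
Quinn vs Priya: 30–21
Quinn vs Omar: 40–11
Quinn vs Sam: 27–24
Quinn beats every other candidate.

Quinn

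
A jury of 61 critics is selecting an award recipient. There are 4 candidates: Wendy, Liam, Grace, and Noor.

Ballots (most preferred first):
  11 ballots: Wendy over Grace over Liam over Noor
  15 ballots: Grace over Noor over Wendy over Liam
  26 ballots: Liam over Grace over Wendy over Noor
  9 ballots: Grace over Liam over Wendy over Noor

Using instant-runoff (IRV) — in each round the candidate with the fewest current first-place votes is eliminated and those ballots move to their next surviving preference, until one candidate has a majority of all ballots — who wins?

Grace

Round 1: Wendy 11, Liam 26, Grace 24, Noor 0. Noor eliminated.
Round 2: Wendy 11, Liam 26, Grace 24. Wendy eliminated.
Round 3: Liam 26, Grace 35. Grace has a majority (≥31).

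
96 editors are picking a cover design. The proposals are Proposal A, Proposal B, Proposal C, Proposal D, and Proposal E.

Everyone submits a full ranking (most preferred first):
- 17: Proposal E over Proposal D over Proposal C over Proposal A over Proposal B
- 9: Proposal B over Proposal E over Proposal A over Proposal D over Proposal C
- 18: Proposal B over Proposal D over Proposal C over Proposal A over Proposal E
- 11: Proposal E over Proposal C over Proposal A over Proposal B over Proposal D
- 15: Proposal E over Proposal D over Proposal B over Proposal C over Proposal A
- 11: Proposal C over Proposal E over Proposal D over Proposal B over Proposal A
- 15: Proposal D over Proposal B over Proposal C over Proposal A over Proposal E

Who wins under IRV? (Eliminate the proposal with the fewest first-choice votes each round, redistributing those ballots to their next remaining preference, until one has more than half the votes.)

Round 1: Proposal A 0, Proposal B 27, Proposal C 11, Proposal D 15, Proposal E 43. Proposal A eliminated.
Round 2: Proposal B 27, Proposal C 11, Proposal D 15, Proposal E 43. Proposal C eliminated.
Round 3: Proposal B 27, Proposal D 15, Proposal E 54. Proposal E has a majority (≥49).

Proposal E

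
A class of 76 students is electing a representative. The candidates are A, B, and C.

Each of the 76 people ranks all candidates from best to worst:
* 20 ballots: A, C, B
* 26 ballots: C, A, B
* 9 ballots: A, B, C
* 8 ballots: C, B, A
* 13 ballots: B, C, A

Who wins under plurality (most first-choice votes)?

C

First-place votes: A 29, B 13, C 34.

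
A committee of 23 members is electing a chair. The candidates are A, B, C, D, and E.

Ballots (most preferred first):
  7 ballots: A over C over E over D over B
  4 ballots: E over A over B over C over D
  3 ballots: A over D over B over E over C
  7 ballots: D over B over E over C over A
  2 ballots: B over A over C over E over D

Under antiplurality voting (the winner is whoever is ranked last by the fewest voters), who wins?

E

Last-place votes: A 7, B 7, C 3, D 6, E 0.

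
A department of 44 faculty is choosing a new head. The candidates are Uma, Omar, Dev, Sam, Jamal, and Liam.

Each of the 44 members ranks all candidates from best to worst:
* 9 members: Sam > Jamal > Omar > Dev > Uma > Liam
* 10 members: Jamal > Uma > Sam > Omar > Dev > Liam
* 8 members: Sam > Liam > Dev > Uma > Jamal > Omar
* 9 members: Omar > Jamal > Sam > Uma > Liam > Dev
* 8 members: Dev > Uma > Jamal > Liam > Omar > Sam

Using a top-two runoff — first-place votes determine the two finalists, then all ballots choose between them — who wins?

Jamal

Round 1 first-place votes: Uma 0, Omar 9, Dev 8, Sam 17, Jamal 10, Liam 0. Sam and Jamal advance.
Runoff: Sam is ranked above Jamal on 17 ballots, Jamal above Sam on 27.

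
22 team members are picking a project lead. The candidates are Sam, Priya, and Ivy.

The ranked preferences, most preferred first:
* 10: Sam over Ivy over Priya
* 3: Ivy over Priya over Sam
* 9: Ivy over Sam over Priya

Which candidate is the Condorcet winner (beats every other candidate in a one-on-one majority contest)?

Ivy vs Sam: 12–10
Ivy vs Priya: 22–0
Ivy beats every other candidate.

Ivy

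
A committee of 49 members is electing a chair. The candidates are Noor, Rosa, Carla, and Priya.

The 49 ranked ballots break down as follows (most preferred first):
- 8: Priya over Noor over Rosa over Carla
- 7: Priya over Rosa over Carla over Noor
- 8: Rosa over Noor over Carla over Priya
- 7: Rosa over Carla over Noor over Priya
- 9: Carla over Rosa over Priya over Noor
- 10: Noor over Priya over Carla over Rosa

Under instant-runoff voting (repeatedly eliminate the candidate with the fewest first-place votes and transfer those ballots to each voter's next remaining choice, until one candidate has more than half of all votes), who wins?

Priya

Round 1: Noor 10, Rosa 15, Carla 9, Priya 15. Carla eliminated.
Round 2: Noor 10, Rosa 24, Priya 15. Noor eliminated.
Round 3: Rosa 24, Priya 25. Priya has a majority (≥25).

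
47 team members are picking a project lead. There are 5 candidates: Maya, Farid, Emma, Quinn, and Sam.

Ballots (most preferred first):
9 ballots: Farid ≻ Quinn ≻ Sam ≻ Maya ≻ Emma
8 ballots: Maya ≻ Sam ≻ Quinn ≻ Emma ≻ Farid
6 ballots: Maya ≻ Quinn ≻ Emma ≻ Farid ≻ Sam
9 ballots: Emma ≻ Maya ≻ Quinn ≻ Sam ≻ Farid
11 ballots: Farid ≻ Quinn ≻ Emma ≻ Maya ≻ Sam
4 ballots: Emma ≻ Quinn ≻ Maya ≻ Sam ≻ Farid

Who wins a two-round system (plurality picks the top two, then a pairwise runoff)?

Maya

Round 1 first-place votes: Maya 14, Farid 20, Emma 13, Quinn 0, Sam 0. Farid and Maya advance.
Runoff: Farid is ranked above Maya on 20 ballots, Maya above Farid on 27.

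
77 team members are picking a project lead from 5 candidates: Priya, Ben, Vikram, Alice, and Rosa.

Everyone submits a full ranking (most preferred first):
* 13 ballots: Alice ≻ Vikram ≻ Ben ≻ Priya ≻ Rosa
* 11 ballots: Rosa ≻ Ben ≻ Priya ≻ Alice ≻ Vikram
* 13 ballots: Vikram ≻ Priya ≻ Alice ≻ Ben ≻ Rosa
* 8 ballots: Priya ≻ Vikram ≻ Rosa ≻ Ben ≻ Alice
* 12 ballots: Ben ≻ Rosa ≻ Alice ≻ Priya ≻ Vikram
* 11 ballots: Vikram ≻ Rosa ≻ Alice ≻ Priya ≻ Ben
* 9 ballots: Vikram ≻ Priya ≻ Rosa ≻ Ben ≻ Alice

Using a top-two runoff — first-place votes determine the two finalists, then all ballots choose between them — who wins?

Round 1 first-place votes: Priya 8, Ben 12, Vikram 33, Alice 13, Rosa 11. Vikram and Alice advance.
Runoff: Vikram is ranked above Alice on 41 ballots, Alice above Vikram on 36.

Vikram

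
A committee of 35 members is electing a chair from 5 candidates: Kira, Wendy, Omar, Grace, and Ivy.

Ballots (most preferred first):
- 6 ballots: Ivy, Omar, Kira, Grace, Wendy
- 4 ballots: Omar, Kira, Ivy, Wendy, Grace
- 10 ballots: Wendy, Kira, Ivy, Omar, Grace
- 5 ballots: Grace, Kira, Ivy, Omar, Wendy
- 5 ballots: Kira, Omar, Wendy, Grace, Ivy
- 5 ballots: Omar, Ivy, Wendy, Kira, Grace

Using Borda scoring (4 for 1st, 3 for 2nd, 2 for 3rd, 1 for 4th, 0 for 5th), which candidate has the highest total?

Kira: 6×2 + 4×3 + 10×3 + 5×3 + 5×4 + 5×1 = 94
Wendy: 6×0 + 4×1 + 10×4 + 5×0 + 5×2 + 5×2 = 64
Omar: 6×3 + 4×4 + 10×1 + 5×1 + 5×3 + 5×4 = 84
Grace: 6×1 + 4×0 + 10×0 + 5×4 + 5×1 + 5×0 = 31
Ivy: 6×4 + 4×2 + 10×2 + 5×2 + 5×0 + 5×3 = 77

Kira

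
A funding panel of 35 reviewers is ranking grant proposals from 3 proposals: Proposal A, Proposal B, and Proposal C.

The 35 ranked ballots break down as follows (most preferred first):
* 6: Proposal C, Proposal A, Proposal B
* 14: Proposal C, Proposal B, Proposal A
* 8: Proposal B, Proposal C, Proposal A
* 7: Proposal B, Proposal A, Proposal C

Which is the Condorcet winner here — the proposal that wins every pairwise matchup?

Proposal C vs Proposal A: 28–7
Proposal C vs Proposal B: 20–15
Proposal C beats every other proposal.

Proposal C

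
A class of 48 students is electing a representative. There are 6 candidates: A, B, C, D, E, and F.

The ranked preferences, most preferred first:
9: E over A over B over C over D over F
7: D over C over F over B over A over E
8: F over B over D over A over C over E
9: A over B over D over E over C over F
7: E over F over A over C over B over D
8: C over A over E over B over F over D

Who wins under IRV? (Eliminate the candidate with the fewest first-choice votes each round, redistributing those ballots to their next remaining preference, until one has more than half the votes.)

A

Round 1: A 9, B 0, C 8, D 7, E 16, F 8. B eliminated.
Round 2: A 9, C 8, D 7, E 16, F 8. D eliminated.
Round 3: A 9, C 15, E 16, F 8. F eliminated.
Round 4: A 17, C 15, E 16. C eliminated.
Round 5: A 32, E 16. A has a majority (≥25).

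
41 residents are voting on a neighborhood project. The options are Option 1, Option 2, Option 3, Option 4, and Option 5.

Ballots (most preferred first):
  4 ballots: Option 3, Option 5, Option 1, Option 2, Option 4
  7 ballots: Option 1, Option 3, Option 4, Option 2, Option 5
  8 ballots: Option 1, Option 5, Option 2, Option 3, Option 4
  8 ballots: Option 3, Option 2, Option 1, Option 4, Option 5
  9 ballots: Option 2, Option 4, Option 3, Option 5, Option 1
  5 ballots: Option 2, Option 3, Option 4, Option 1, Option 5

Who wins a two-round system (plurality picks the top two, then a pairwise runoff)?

Option 2

Round 1 first-place votes: Option 1 15, Option 2 14, Option 3 12, Option 4 0, Option 5 0. Option 1 and Option 2 advance.
Runoff: Option 1 is ranked above Option 2 on 19 ballots, Option 2 above Option 1 on 22.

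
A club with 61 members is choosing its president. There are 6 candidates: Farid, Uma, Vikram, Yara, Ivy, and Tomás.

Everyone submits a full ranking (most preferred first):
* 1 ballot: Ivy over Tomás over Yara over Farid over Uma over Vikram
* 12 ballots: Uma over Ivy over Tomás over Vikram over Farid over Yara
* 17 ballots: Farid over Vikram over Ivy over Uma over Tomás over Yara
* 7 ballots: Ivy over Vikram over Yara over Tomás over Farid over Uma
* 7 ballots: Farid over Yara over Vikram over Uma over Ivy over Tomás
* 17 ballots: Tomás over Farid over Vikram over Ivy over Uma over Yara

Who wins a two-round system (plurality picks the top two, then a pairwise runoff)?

Round 1 first-place votes: Farid 24, Uma 12, Vikram 0, Yara 0, Ivy 8, Tomás 17. Farid and Tomás advance.
Runoff: Farid is ranked above Tomás on 24 ballots, Tomás above Farid on 37.

Tomás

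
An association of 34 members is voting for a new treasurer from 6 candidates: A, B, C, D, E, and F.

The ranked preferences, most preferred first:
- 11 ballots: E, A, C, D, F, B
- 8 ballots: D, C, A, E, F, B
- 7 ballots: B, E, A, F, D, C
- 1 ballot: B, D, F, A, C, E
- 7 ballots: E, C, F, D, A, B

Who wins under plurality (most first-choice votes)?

E

First-place votes: A 0, B 8, C 0, D 8, E 18, F 0.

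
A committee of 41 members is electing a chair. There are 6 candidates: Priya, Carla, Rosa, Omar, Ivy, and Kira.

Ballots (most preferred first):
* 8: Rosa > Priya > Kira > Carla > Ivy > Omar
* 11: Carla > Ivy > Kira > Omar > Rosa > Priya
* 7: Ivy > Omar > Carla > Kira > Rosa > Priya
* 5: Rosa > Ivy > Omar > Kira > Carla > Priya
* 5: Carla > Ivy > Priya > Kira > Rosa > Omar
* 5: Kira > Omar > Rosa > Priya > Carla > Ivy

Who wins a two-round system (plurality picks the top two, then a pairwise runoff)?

Round 1 first-place votes: Priya 0, Carla 16, Rosa 13, Omar 0, Ivy 7, Kira 5. Carla and Rosa advance.
Runoff: Carla is ranked above Rosa on 23 ballots, Rosa above Carla on 18.

Carla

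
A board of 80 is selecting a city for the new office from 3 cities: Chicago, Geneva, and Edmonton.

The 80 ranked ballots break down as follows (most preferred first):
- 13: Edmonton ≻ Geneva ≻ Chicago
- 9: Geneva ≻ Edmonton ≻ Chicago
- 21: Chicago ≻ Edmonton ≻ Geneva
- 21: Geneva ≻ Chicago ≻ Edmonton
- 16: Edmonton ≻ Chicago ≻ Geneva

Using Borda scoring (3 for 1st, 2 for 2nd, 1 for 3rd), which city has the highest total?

Edmonton

Chicago: 13×1 + 9×1 + 21×3 + 21×2 + 16×2 = 159
Geneva: 13×2 + 9×3 + 21×1 + 21×3 + 16×1 = 153
Edmonton: 13×3 + 9×2 + 21×2 + 21×1 + 16×3 = 168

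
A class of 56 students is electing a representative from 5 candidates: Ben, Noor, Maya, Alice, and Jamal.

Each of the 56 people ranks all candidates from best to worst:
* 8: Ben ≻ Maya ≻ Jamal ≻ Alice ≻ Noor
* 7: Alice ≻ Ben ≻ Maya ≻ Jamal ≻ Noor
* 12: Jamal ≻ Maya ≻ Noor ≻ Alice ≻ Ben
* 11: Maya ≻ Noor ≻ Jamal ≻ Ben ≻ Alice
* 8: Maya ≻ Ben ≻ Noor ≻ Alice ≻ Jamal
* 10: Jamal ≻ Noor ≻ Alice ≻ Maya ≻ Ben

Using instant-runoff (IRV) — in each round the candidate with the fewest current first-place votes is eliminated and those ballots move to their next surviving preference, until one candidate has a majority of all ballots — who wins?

Maya

Round 1: Ben 8, Noor 0, Maya 19, Alice 7, Jamal 22. Noor eliminated.
Round 2: Ben 8, Maya 19, Alice 7, Jamal 22. Alice eliminated.
Round 3: Ben 15, Maya 19, Jamal 22. Ben eliminated.
Round 4: Maya 34, Jamal 22. Maya has a majority (≥29).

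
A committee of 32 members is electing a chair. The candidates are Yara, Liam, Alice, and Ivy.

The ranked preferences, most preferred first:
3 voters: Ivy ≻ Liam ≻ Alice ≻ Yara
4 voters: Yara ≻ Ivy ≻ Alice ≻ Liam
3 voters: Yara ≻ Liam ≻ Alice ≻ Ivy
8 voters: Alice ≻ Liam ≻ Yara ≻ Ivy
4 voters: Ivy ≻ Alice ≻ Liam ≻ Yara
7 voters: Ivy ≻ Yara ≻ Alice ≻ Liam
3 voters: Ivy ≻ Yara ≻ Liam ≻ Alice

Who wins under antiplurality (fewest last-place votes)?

Last-place votes: Yara 7, Liam 11, Alice 3, Ivy 11.

Alice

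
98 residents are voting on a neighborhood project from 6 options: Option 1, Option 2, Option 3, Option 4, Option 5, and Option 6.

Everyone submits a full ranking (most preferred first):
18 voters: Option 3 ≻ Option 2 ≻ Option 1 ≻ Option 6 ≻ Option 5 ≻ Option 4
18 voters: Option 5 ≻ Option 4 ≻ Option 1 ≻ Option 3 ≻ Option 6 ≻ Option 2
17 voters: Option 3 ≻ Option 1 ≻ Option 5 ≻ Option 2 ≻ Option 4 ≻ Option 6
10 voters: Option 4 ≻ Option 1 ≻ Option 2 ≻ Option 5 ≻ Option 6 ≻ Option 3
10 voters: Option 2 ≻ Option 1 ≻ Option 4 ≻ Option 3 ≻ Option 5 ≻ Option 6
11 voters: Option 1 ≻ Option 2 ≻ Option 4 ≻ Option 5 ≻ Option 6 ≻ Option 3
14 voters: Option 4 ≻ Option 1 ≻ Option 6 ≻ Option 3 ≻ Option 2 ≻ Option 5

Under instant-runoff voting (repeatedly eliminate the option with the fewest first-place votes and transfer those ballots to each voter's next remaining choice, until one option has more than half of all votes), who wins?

Round 1: Option 1 11, Option 2 10, Option 3 35, Option 4 24, Option 5 18, Option 6 0. Option 6 eliminated.
Round 2: Option 1 11, Option 2 10, Option 3 35, Option 4 24, Option 5 18. Option 2 eliminated.
Round 3: Option 1 21, Option 3 35, Option 4 24, Option 5 18. Option 5 eliminated.
Round 4: Option 1 21, Option 3 35, Option 4 42. Option 1 eliminated.
Round 5: Option 3 35, Option 4 63. Option 4 has a majority (≥50).

Option 4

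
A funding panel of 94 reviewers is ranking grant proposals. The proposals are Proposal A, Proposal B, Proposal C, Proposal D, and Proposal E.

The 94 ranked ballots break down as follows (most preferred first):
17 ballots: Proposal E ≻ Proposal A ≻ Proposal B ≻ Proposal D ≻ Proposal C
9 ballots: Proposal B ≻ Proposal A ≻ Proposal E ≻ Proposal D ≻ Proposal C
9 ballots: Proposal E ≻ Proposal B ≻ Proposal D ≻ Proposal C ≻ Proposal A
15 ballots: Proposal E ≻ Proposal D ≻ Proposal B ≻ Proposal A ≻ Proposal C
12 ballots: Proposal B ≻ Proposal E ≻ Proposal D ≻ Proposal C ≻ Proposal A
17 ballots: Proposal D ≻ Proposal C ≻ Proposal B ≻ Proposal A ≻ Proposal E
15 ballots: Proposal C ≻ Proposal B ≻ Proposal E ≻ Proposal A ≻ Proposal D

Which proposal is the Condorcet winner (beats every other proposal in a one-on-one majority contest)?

Proposal B

Proposal B vs Proposal A: 77–17
Proposal B vs Proposal C: 62–32
Proposal B vs Proposal D: 62–32
Proposal B vs Proposal E: 53–41
Proposal B beats every other proposal.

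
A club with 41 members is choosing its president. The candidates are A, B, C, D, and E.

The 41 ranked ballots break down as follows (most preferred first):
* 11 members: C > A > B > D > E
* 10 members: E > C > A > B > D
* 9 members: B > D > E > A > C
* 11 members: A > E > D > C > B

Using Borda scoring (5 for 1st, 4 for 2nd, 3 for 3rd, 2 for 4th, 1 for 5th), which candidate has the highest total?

A: 11×4 + 10×3 + 9×2 + 11×5 = 147
B: 11×3 + 10×2 + 9×5 + 11×1 = 109
C: 11×5 + 10×4 + 9×1 + 11×2 = 126
D: 11×2 + 10×1 + 9×4 + 11×3 = 101
E: 11×1 + 10×5 + 9×3 + 11×4 = 132

A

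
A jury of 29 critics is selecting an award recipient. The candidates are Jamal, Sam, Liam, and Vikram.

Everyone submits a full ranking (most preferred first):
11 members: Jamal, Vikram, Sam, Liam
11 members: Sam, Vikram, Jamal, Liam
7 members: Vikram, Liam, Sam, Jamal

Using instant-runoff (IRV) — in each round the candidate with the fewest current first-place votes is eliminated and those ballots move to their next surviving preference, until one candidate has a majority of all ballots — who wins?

Sam

Round 1: Jamal 11, Sam 11, Liam 0, Vikram 7. Liam eliminated.
Round 2: Jamal 11, Sam 11, Vikram 7. Vikram eliminated.
Round 3: Jamal 11, Sam 18. Sam has a majority (≥15).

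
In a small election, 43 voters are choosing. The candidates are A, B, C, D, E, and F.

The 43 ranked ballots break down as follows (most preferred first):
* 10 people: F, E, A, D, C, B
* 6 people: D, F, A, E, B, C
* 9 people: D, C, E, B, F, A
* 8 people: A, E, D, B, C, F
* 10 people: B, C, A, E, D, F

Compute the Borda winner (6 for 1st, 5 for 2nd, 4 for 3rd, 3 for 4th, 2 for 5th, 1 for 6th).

A: 10×4 + 6×4 + 9×1 + 8×6 + 10×4 = 161
B: 10×1 + 6×2 + 9×3 + 8×3 + 10×6 = 133
C: 10×2 + 6×1 + 9×5 + 8×2 + 10×5 = 137
D: 10×3 + 6×6 + 9×6 + 8×4 + 10×2 = 172
E: 10×5 + 6×3 + 9×4 + 8×5 + 10×3 = 174
F: 10×6 + 6×5 + 9×2 + 8×1 + 10×1 = 126

E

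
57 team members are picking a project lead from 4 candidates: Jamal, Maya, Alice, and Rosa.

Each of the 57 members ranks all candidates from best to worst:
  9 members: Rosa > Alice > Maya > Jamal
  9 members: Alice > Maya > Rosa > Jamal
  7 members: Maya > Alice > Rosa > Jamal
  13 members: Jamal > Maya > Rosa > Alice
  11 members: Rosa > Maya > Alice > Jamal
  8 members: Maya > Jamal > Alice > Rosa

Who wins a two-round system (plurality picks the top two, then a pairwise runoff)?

Maya

Round 1 first-place votes: Jamal 13, Maya 15, Alice 9, Rosa 20. Rosa and Maya advance.
Runoff: Rosa is ranked above Maya on 20 ballots, Maya above Rosa on 37.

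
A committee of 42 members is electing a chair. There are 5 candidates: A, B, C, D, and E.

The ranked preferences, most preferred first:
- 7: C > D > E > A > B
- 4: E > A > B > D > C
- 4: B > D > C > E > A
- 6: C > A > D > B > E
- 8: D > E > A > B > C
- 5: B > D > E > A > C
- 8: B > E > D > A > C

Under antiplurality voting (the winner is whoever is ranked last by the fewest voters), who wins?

D

Last-place votes: A 4, B 7, C 25, D 0, E 6.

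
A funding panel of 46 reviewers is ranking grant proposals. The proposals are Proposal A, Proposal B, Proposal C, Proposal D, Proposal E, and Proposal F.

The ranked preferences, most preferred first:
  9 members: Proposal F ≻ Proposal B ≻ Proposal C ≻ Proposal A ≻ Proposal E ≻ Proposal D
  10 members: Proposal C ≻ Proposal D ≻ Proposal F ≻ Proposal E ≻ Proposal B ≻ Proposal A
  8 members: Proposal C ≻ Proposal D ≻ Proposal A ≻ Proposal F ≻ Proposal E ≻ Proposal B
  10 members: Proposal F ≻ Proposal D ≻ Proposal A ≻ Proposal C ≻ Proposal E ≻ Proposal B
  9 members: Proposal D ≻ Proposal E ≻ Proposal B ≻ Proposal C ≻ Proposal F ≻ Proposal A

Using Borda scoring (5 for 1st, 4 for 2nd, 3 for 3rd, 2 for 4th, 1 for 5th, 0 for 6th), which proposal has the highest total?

Proposal D

Proposal A: 9×2 + 10×0 + 8×3 + 10×3 + 9×0 = 72
Proposal B: 9×4 + 10×1 + 8×0 + 10×0 + 9×3 = 73
Proposal C: 9×3 + 10×5 + 8×5 + 10×2 + 9×2 = 155
Proposal D: 9×0 + 10×4 + 8×4 + 10×4 + 9×5 = 157
Proposal E: 9×1 + 10×2 + 8×1 + 10×1 + 9×4 = 83
Proposal F: 9×5 + 10×3 + 8×2 + 10×5 + 9×1 = 150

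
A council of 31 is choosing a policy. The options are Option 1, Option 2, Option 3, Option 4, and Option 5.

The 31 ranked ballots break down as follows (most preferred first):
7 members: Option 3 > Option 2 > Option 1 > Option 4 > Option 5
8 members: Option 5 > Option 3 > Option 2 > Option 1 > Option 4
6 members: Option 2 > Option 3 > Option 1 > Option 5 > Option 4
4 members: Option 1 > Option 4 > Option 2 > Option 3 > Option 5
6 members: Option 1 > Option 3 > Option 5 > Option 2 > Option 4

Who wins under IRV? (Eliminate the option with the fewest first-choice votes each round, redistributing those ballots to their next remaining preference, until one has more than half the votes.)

Round 1: Option 1 10, Option 2 6, Option 3 7, Option 4 0, Option 5 8. Option 4 eliminated.
Round 2: Option 1 10, Option 2 6, Option 3 7, Option 5 8. Option 2 eliminated.
Round 3: Option 1 10, Option 3 13, Option 5 8. Option 5 eliminated.
Round 4: Option 1 10, Option 3 21. Option 3 has a majority (≥16).

Option 3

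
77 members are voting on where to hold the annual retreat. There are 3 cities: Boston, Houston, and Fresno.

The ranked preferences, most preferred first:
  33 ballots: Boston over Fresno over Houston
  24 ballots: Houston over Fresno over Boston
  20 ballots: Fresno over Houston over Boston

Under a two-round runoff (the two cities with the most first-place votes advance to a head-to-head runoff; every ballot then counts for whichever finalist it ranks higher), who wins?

Houston

Round 1 first-place votes: Boston 33, Houston 24, Fresno 20. Boston and Houston advance.
Runoff: Boston is ranked above Houston on 33 ballots, Houston above Boston on 44.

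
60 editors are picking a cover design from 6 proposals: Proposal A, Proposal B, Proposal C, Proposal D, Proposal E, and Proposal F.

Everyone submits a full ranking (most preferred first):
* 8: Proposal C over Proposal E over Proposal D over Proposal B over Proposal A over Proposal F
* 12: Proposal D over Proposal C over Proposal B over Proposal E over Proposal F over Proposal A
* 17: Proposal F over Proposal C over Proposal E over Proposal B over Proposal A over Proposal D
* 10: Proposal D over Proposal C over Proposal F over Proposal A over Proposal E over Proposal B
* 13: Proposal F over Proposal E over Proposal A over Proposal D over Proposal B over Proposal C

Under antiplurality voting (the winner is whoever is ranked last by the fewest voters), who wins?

Proposal E

Last-place votes: Proposal A 12, Proposal B 10, Proposal C 13, Proposal D 17, Proposal E 0, Proposal F 8.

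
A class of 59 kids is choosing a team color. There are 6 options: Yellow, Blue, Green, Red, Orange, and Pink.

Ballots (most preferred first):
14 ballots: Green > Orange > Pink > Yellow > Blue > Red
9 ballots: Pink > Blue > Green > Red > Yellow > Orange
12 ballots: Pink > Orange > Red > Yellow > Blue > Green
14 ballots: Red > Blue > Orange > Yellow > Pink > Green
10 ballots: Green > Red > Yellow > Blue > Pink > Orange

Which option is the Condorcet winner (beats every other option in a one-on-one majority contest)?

Pink

Pink vs Yellow: 35–24
Pink vs Blue: 35–24
Pink vs Green: 35–24
Pink vs Red: 35–24
Pink vs Orange: 31–28
Pink beats every other option.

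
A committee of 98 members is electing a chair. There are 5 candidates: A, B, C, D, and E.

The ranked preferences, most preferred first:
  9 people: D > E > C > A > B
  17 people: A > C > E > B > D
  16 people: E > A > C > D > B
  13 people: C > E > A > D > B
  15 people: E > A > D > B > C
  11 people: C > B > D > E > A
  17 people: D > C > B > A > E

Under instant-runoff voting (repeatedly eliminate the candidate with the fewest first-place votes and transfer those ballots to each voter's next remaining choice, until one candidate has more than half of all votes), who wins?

C

Round 1: A 17, B 0, C 24, D 26, E 31. B eliminated.
Round 2: A 17, C 24, D 26, E 31. A eliminated.
Round 3: C 41, D 26, E 31. D eliminated.
Round 4: C 58, E 40. C has a majority (≥50).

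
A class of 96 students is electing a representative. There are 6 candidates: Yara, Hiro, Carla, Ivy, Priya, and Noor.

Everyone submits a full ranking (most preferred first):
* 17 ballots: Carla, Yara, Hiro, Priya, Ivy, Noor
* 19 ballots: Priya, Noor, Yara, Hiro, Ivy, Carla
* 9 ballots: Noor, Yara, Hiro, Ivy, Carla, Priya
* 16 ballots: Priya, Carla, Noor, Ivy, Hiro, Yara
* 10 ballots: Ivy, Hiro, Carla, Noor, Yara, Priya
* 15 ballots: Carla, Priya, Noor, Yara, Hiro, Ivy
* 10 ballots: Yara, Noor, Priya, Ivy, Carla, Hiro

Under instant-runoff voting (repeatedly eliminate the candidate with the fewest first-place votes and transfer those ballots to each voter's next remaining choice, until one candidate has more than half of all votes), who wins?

Carla

Round 1: Yara 10, Hiro 0, Carla 32, Ivy 10, Priya 35, Noor 9. Hiro eliminated.
Round 2: Yara 10, Carla 32, Ivy 10, Priya 35, Noor 9. Noor eliminated.
Round 3: Yara 19, Carla 32, Ivy 10, Priya 35. Ivy eliminated.
Round 4: Yara 19, Carla 42, Priya 35. Yara eliminated.
Round 5: Carla 51, Priya 45. Carla has a majority (≥49).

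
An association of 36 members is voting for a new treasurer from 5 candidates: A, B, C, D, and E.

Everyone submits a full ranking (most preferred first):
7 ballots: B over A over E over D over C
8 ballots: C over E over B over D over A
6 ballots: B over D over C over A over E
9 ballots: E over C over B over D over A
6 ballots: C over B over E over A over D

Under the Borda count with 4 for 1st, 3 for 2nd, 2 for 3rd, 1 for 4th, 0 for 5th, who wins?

B

A: 7×3 + 8×0 + 6×1 + 9×0 + 6×1 = 33
B: 7×4 + 8×2 + 6×4 + 9×2 + 6×3 = 104
C: 7×0 + 8×4 + 6×2 + 9×3 + 6×4 = 95
D: 7×1 + 8×1 + 6×3 + 9×1 + 6×0 = 42
E: 7×2 + 8×3 + 6×0 + 9×4 + 6×2 = 86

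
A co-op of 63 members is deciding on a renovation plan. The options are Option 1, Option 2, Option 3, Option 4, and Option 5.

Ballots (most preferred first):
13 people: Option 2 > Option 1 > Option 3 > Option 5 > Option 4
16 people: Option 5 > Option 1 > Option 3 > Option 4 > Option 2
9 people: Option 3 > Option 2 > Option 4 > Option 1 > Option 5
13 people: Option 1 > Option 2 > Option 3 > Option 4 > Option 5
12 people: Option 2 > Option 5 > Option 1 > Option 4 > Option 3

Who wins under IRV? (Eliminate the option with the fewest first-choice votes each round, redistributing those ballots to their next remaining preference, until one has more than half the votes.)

Round 1: Option 1 13, Option 2 25, Option 3 9, Option 4 0, Option 5 16. Option 4 eliminated.
Round 2: Option 1 13, Option 2 25, Option 3 9, Option 5 16. Option 3 eliminated.
Round 3: Option 1 13, Option 2 34, Option 5 16. Option 2 has a majority (≥32).

Option 2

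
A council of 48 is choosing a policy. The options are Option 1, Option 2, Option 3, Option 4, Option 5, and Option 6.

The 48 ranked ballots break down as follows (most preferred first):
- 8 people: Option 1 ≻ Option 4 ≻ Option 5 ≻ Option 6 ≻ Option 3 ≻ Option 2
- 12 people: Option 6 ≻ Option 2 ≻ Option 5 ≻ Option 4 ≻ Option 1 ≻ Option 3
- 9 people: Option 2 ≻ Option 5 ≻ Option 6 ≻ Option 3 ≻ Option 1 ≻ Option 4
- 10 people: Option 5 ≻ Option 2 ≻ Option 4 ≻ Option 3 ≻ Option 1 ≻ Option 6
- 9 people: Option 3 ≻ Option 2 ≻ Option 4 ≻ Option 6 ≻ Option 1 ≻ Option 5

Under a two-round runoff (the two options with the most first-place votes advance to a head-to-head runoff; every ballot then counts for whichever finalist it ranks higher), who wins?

Round 1 first-place votes: Option 1 8, Option 2 9, Option 3 9, Option 4 0, Option 5 10, Option 6 12. Option 6 and Option 5 advance.
Runoff: Option 6 is ranked above Option 5 on 21 ballots, Option 5 above Option 6 on 27.

Option 5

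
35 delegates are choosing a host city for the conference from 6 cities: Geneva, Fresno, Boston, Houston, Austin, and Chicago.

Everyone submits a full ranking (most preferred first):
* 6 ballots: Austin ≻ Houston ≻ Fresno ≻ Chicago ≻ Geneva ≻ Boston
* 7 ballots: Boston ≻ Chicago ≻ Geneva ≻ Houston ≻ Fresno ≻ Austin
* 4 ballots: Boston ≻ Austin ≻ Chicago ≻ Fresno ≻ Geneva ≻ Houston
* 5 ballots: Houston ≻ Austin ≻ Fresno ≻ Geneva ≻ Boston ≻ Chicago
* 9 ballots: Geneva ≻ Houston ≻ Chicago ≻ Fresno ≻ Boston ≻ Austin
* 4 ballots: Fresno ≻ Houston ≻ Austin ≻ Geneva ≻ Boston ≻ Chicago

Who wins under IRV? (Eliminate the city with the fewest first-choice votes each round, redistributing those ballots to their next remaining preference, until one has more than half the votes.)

Round 1: Geneva 9, Fresno 4, Boston 11, Houston 5, Austin 6, Chicago 0. Chicago eliminated.
Round 2: Geneva 9, Fresno 4, Boston 11, Houston 5, Austin 6. Fresno eliminated.
Round 3: Geneva 9, Boston 11, Houston 9, Austin 6. Austin eliminated.
Round 4: Geneva 9, Boston 11, Houston 15. Geneva eliminated.
Round 5: Boston 11, Houston 24. Houston has a majority (≥18).

Houston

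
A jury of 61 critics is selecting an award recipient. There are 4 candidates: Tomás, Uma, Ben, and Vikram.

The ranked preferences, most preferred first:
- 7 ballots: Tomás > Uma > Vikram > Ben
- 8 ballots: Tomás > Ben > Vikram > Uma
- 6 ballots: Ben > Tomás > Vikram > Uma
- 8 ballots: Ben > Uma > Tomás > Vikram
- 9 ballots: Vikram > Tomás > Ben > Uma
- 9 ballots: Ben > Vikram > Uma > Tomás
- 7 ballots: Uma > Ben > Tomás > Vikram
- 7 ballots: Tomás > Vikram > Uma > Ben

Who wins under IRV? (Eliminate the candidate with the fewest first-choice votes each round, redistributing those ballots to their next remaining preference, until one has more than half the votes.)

Tomás

Round 1: Tomás 22, Uma 7, Ben 23, Vikram 9. Uma eliminated.
Round 2: Tomás 22, Ben 30, Vikram 9. Vikram eliminated.
Round 3: Tomás 31, Ben 30. Tomás has a majority (≥31).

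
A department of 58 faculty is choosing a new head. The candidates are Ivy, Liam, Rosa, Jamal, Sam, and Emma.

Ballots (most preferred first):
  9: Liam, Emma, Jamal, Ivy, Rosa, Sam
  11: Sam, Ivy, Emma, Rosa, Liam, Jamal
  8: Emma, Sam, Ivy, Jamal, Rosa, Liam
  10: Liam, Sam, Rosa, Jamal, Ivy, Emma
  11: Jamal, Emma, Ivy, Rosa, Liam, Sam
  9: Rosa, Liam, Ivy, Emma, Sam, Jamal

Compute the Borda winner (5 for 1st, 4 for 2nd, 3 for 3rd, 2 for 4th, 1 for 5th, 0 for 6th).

Ivy: 9×2 + 11×4 + 8×3 + 10×1 + 11×3 + 9×3 = 156
Liam: 9×5 + 11×1 + 8×0 + 10×5 + 11×1 + 9×4 = 153
Rosa: 9×1 + 11×2 + 8×1 + 10×3 + 11×2 + 9×5 = 136
Jamal: 9×3 + 11×0 + 8×2 + 10×2 + 11×5 + 9×0 = 118
Sam: 9×0 + 11×5 + 8×4 + 10×4 + 11×0 + 9×1 = 136
Emma: 9×4 + 11×3 + 8×5 + 10×0 + 11×4 + 9×2 = 171

Emma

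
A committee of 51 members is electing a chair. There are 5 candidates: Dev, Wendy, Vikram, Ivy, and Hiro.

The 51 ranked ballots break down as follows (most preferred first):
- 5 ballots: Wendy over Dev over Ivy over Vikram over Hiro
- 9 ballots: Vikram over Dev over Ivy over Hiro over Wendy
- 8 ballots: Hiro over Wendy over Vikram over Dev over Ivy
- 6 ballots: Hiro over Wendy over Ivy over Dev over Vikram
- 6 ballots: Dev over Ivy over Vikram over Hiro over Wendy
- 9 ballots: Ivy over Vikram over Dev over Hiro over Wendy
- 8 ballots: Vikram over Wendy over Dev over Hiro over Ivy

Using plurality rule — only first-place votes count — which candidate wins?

Vikram

First-place votes: Dev 6, Wendy 5, Vikram 17, Ivy 9, Hiro 14.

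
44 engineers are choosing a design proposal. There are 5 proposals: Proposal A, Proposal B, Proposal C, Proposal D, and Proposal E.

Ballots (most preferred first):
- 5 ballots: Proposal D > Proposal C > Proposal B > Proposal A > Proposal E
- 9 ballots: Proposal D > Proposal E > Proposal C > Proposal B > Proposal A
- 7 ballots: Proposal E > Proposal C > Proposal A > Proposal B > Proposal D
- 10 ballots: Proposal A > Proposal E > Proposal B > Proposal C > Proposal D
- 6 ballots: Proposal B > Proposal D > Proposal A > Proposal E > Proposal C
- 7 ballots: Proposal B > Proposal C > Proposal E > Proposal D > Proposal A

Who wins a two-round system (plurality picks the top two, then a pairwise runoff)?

Proposal B

Round 1 first-place votes: Proposal A 10, Proposal B 13, Proposal C 0, Proposal D 14, Proposal E 7. Proposal D and Proposal B advance.
Runoff: Proposal D is ranked above Proposal B on 14 ballots, Proposal B above Proposal D on 30.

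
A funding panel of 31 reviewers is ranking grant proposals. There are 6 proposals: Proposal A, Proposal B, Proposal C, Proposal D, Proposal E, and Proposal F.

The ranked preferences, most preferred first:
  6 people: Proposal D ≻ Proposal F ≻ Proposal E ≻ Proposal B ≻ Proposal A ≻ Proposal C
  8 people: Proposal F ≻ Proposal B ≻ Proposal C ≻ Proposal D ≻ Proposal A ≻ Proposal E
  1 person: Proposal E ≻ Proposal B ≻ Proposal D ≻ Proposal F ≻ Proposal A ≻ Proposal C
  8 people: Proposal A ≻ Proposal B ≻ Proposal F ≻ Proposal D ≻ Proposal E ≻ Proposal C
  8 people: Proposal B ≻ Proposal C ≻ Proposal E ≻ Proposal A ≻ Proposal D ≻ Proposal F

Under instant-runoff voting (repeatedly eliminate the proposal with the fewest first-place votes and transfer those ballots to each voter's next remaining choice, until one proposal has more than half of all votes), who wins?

Proposal B

Round 1: Proposal A 8, Proposal B 8, Proposal C 0, Proposal D 6, Proposal E 1, Proposal F 8. Proposal C eliminated.
Round 2: Proposal A 8, Proposal B 8, Proposal D 6, Proposal E 1, Proposal F 8. Proposal E eliminated.
Round 3: Proposal A 8, Proposal B 9, Proposal D 6, Proposal F 8. Proposal D eliminated.
Round 4: Proposal A 8, Proposal B 9, Proposal F 14. Proposal A eliminated.
Round 5: Proposal B 17, Proposal F 14. Proposal B has a majority (≥16).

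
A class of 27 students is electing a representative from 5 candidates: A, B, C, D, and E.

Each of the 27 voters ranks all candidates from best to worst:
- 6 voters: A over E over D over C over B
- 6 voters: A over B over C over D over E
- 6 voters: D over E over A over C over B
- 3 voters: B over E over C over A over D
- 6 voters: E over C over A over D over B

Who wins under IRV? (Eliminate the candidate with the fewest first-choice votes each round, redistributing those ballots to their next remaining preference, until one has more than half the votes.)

Round 1: A 12, B 3, C 0, D 6, E 6. C eliminated.
Round 2: A 12, B 3, D 6, E 6. B eliminated.
Round 3: A 12, D 6, E 9. D eliminated.
Round 4: A 12, E 15. E has a majority (≥14).

E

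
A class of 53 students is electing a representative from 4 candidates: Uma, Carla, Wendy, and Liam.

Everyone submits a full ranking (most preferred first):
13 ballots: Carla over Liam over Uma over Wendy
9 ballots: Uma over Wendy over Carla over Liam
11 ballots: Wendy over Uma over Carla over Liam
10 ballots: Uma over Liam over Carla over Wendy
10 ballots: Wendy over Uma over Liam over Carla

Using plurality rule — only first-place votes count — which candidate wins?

Wendy

First-place votes: Uma 19, Carla 13, Wendy 21, Liam 0.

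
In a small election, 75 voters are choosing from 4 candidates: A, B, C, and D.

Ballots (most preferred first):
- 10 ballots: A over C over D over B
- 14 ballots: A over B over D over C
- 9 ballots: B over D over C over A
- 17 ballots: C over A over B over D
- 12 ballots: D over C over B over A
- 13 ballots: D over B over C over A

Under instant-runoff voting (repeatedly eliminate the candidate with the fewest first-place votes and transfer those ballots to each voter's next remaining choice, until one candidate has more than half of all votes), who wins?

A

Round 1: A 24, B 9, C 17, D 25. B eliminated.
Round 2: A 24, C 17, D 34. C eliminated.
Round 3: A 41, D 34. A has a majority (≥38).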